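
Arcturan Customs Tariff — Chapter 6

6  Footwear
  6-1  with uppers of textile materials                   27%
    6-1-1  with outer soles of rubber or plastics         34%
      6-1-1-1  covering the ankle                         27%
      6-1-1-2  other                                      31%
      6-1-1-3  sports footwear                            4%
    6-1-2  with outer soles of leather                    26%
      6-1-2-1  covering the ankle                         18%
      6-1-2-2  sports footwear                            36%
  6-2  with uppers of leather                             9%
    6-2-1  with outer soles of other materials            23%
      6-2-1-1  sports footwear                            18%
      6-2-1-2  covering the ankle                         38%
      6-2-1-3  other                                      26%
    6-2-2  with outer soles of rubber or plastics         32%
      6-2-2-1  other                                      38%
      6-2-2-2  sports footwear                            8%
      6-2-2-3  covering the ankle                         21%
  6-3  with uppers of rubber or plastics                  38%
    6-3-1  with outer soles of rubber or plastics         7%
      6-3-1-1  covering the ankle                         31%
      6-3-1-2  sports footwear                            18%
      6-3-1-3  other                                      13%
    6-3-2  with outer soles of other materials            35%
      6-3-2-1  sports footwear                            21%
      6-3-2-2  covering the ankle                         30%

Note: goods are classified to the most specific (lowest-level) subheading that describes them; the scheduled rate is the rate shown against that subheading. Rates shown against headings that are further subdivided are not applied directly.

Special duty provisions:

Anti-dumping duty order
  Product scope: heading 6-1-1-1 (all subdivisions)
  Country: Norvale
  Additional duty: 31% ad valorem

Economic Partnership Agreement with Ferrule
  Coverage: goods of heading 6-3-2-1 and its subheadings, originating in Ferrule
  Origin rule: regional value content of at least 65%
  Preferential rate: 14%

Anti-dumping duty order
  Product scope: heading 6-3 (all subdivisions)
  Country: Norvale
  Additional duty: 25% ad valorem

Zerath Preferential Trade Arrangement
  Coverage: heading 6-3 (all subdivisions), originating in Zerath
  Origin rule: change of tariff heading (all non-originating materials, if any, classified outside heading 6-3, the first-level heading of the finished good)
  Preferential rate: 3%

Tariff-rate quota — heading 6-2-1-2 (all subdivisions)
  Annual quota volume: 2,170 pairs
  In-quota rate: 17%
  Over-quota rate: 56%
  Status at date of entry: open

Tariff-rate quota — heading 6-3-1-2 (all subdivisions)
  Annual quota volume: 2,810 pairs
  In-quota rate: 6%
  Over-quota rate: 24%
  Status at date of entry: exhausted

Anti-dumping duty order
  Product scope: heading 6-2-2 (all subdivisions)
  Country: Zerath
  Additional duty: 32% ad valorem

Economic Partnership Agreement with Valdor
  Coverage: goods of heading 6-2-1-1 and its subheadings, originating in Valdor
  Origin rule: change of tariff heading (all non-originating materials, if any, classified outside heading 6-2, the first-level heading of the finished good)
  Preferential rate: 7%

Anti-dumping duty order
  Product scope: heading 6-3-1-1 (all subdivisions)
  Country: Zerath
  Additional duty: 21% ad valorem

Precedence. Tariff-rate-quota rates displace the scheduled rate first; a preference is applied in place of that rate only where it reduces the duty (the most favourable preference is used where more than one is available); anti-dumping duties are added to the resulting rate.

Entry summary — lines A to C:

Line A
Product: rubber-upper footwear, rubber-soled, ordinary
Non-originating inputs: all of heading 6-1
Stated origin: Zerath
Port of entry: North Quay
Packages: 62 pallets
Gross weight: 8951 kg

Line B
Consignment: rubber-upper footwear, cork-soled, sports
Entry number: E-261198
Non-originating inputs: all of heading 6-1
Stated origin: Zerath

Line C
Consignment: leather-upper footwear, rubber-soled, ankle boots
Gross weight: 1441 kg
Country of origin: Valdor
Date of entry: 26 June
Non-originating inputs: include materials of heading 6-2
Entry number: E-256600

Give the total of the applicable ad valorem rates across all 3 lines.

Line A: rubber-upper → 6-3; rubber-soled → 6-3-1; ordinary → 6-3-1-3. Scheduled 13%. Zerath agreement on 6-3: CTH met → 3% available; preferential 3%. → 3%.
Line B: rubber-upper → 6-3; cork-soled → 6-3-2; sports → 6-3-2-1. Scheduled 21%. Zerath agreement on 6-3: CTH met → 3% available; preferential 3%. → 3%.
Line C: leather-upper → 6-2; rubber-soled → 6-2-2; ankle boots → 6-2-2-3. Scheduled 21%. Valdor agreement on 6-2-1-1: 6-2-2-3 not covered. → 21%.
Sum: 3% + 3% + 21% = 27%.

27%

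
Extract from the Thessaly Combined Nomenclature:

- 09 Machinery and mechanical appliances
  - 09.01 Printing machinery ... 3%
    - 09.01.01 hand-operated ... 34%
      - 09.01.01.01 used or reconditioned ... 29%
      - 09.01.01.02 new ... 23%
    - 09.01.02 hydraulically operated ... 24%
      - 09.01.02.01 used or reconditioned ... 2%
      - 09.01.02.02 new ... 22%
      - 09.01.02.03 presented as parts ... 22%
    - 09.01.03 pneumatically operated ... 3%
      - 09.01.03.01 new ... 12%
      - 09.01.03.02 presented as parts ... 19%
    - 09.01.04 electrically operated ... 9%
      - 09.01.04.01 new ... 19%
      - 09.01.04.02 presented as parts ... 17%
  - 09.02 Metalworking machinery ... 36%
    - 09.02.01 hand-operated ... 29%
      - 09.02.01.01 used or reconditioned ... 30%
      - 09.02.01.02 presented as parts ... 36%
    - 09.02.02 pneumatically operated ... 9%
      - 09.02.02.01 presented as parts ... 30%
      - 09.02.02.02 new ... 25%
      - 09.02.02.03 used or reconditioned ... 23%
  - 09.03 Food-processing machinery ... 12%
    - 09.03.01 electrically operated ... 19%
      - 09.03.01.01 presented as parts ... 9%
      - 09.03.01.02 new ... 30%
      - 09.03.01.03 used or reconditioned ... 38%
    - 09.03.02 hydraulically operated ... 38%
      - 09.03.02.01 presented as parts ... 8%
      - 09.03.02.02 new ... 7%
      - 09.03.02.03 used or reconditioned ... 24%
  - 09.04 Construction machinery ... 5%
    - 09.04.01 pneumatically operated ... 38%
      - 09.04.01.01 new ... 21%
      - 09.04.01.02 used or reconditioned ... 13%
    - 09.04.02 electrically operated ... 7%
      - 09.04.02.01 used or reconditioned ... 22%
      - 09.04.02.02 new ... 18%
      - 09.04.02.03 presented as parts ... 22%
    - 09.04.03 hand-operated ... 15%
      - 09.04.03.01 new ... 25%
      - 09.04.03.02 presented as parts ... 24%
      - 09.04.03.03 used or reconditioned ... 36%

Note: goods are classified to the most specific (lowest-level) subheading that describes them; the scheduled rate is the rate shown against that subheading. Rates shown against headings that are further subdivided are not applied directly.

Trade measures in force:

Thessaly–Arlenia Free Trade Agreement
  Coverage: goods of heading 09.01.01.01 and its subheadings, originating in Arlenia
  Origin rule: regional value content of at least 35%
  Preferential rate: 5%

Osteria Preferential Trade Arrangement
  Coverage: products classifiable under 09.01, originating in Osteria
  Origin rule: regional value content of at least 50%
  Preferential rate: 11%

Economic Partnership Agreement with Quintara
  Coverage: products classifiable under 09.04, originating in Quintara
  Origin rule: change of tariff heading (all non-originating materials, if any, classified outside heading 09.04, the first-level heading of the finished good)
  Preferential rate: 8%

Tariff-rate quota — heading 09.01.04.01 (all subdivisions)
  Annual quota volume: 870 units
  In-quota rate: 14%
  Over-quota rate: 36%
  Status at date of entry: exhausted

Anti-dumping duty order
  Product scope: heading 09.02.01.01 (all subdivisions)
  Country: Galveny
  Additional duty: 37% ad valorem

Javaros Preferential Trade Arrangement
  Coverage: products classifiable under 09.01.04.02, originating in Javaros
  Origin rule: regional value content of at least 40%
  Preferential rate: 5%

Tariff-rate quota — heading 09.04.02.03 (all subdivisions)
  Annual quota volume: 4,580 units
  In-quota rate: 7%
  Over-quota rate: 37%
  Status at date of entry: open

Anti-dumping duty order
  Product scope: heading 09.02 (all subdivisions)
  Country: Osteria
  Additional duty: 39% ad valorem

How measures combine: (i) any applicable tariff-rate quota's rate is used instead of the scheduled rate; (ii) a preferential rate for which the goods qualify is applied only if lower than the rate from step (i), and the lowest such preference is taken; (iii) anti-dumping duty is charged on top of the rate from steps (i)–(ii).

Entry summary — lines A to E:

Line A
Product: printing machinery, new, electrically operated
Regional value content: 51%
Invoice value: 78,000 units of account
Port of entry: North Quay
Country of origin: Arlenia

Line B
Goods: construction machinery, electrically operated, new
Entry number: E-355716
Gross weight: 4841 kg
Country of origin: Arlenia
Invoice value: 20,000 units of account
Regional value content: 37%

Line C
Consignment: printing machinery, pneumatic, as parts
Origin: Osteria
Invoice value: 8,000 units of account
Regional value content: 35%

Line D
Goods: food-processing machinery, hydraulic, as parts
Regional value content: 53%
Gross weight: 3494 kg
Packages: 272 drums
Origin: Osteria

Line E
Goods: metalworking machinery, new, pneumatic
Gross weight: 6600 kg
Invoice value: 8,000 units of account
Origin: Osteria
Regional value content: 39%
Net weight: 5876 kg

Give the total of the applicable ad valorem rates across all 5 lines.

145%

Line A: printing → 09.01; electrically operated → 09.01.04; new → 09.01.04.01. Scheduled 19%. quota on 09.01.04.01 exhausted → over-quota 36%; Arlenia agreement on 09.01.01.01: 09.01.04.01 not covered. → 36%.
Line B: construction → 09.04; electrically operated → 09.04.02; new → 09.04.02.02. Scheduled 18%. Arlenia agreement on 09.01.01.01: 09.04.02.02 not covered. → 18%.
Line C: printing → 09.01; pneumatic → 09.01.03; as parts → 09.01.03.02. Scheduled 19%. Osteria agreement on 09.01: RVC < 50%. → 19%.
Line D: food-processing → 09.03; hydraulic → 09.03.02; as parts → 09.03.02.01. Scheduled 8%. Osteria agreement on 09.01: 09.03.02.01 not covered. → 8%.
Line E: metalworking → 09.02; pneumatic → 09.02.02; new → 09.02.02.02. Scheduled 25%. Osteria agreement on 09.01: 09.02.02.02 not covered; anti-dumping (Osteria, 09.02): +39%; total 25% + 39% = 64%. → 64%.
Sum: 36% + 18% + 19% + 8% + 64% = 145%.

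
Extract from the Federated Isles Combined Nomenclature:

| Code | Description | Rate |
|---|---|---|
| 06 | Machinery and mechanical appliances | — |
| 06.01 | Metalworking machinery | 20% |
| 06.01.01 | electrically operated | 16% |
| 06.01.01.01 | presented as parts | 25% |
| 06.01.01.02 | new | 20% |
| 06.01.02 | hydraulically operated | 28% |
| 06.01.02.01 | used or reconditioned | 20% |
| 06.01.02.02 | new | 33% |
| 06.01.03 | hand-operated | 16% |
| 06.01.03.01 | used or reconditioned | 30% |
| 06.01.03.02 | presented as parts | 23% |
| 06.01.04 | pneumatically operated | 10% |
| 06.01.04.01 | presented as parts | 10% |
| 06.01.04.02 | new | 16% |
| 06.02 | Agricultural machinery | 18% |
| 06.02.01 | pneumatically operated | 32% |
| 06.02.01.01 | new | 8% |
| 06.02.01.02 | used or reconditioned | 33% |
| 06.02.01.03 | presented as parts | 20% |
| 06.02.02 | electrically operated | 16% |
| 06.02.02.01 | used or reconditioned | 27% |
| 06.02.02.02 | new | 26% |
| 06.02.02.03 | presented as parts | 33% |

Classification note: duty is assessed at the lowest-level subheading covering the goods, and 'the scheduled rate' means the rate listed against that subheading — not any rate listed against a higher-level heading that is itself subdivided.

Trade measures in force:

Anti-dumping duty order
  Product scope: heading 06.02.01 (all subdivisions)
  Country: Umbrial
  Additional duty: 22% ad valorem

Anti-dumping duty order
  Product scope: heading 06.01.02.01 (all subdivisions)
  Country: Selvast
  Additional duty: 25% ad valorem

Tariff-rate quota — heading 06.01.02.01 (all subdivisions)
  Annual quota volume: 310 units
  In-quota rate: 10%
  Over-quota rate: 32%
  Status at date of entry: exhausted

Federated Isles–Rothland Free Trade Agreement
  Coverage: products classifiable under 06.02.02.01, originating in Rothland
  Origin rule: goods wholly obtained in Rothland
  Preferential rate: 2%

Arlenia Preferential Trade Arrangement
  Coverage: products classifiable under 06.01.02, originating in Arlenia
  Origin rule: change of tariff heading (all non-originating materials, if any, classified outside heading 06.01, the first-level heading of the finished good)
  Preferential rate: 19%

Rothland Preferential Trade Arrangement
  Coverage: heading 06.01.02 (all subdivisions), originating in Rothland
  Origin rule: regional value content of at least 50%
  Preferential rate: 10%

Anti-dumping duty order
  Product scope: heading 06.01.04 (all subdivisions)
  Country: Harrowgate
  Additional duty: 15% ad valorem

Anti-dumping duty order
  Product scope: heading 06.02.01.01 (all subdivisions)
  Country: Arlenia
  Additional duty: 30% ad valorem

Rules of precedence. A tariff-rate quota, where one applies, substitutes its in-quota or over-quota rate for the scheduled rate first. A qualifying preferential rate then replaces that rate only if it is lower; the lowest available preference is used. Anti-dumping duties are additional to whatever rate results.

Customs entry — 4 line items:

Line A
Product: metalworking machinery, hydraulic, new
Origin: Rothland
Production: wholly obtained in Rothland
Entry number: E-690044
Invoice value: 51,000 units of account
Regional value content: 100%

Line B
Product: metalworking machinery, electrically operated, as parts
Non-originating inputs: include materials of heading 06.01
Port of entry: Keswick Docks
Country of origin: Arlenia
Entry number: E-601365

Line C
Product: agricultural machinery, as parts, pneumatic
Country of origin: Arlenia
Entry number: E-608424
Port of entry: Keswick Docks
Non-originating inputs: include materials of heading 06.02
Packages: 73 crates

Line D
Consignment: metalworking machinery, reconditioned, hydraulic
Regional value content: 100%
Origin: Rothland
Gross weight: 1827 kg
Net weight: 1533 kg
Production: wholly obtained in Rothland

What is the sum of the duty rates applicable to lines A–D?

Line A: metalworking → 06.01; hydraulic → 06.01.02; new → 06.01.02.02. Scheduled 33%. Rothland agreement on 06.02.02.01: 06.01.02.02 not covered; Rothland agreement on 06.01.02: RVC ≥ 50% → 10% available; preferential 10%. → 10%.
Line B: metalworking → 06.01; electrically operated → 06.01.01; as parts → 06.01.01.01. Scheduled 25%. Arlenia agreement on 06.01.02: 06.01.01.01 not covered. → 25%.
Line C: agricultural → 06.02; pneumatic → 06.02.01; as parts → 06.02.01.03. Scheduled 20%. Arlenia agreement on 06.01.02: 06.02.01.03 not covered. → 20%.
Line D: metalworking → 06.01; hydraulic → 06.01.02; reconditioned → 06.01.02.01. Scheduled 20%. quota on 06.01.02.01 exhausted → over-quota 32%; Rothland agreement on 06.02.02.01: 06.01.02.01 not covered; Rothland agreement on 06.01.02: RVC ≥ 50% → 10% available; preferential 10%. → 10%.
Sum: 10% + 25% + 20% + 10% = 65%.

65%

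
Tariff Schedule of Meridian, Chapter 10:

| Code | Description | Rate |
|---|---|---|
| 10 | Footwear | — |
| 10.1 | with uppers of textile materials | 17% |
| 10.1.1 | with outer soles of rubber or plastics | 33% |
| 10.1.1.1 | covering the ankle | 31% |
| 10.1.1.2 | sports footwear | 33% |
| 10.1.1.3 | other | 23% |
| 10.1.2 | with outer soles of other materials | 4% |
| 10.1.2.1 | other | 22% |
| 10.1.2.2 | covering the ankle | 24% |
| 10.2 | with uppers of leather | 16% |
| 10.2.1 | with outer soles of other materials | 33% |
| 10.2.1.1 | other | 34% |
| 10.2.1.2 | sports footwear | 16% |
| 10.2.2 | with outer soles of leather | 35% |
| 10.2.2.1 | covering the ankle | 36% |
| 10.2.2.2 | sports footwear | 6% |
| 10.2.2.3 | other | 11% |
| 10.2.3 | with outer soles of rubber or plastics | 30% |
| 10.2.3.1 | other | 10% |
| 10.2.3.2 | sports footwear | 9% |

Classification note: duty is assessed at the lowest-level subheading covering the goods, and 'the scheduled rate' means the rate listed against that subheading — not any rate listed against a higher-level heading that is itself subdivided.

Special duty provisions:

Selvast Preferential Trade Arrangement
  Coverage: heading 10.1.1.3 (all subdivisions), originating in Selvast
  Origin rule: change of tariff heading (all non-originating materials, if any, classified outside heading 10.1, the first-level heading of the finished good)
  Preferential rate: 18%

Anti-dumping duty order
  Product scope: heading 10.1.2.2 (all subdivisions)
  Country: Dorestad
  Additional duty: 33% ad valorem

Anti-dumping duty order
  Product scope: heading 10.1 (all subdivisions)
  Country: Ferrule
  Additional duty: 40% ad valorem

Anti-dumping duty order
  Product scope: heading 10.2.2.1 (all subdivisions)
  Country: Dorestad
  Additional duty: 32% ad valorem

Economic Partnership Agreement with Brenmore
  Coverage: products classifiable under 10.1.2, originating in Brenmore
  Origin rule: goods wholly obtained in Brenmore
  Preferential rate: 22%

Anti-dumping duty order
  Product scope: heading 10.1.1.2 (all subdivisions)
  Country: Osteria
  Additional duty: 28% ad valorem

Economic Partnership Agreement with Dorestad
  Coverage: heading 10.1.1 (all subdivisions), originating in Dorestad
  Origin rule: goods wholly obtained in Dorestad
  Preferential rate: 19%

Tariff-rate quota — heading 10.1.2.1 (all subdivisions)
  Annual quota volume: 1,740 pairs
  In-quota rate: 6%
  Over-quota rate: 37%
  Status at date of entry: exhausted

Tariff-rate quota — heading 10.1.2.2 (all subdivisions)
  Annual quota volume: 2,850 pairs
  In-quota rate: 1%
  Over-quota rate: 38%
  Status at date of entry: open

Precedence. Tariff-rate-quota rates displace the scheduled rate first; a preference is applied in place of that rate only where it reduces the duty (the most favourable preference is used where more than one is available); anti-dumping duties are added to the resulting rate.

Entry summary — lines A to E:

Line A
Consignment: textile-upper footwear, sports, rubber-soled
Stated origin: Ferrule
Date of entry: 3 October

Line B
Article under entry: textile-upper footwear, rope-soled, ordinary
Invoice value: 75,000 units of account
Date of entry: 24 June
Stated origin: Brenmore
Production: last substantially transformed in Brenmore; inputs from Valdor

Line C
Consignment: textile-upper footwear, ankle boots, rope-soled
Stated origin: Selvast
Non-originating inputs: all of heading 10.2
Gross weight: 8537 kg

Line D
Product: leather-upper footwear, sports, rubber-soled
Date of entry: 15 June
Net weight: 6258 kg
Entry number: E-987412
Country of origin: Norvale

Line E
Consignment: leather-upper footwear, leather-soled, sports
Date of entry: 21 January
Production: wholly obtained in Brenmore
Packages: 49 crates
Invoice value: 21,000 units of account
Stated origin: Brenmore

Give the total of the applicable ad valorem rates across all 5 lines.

Line A: textile-upper → 10.1; rubber-soled → 10.1.1; sports → 10.1.1.2. Scheduled 33%. anti-dumping (Ferrule, 10.1): +40%; total 33% + 40% = 73%. → 73%.
Line B: textile-upper → 10.1; rope-soled → 10.1.2; ordinary → 10.1.2.1. Scheduled 22%. quota on 10.1.2.1 exhausted → over-quota 37%; Brenmore agreement on 10.1.2: not wholly obtained. → 37%.
Line C: textile-upper → 10.1; rope-soled → 10.1.2; ankle boots → 10.1.2.2. Scheduled 24%. quota on 10.1.2.2 open → in-quota 1%; Selvast agreement on 10.1.1.3: 10.1.2.2 not covered. → 1%.
Line D: leather-upper → 10.2; rubber-soled → 10.2.3; sports → 10.2.3.2. Scheduled 9%. No special measure applies. → 9%.
Line E: leather-upper → 10.2; leather-soled → 10.2.2; sports → 10.2.2.2. Scheduled 6%. Brenmore agreement on 10.1.2: 10.2.2.2 not covered. → 6%.
Sum: 73% + 37% + 1% + 9% + 6% = 126%.

126%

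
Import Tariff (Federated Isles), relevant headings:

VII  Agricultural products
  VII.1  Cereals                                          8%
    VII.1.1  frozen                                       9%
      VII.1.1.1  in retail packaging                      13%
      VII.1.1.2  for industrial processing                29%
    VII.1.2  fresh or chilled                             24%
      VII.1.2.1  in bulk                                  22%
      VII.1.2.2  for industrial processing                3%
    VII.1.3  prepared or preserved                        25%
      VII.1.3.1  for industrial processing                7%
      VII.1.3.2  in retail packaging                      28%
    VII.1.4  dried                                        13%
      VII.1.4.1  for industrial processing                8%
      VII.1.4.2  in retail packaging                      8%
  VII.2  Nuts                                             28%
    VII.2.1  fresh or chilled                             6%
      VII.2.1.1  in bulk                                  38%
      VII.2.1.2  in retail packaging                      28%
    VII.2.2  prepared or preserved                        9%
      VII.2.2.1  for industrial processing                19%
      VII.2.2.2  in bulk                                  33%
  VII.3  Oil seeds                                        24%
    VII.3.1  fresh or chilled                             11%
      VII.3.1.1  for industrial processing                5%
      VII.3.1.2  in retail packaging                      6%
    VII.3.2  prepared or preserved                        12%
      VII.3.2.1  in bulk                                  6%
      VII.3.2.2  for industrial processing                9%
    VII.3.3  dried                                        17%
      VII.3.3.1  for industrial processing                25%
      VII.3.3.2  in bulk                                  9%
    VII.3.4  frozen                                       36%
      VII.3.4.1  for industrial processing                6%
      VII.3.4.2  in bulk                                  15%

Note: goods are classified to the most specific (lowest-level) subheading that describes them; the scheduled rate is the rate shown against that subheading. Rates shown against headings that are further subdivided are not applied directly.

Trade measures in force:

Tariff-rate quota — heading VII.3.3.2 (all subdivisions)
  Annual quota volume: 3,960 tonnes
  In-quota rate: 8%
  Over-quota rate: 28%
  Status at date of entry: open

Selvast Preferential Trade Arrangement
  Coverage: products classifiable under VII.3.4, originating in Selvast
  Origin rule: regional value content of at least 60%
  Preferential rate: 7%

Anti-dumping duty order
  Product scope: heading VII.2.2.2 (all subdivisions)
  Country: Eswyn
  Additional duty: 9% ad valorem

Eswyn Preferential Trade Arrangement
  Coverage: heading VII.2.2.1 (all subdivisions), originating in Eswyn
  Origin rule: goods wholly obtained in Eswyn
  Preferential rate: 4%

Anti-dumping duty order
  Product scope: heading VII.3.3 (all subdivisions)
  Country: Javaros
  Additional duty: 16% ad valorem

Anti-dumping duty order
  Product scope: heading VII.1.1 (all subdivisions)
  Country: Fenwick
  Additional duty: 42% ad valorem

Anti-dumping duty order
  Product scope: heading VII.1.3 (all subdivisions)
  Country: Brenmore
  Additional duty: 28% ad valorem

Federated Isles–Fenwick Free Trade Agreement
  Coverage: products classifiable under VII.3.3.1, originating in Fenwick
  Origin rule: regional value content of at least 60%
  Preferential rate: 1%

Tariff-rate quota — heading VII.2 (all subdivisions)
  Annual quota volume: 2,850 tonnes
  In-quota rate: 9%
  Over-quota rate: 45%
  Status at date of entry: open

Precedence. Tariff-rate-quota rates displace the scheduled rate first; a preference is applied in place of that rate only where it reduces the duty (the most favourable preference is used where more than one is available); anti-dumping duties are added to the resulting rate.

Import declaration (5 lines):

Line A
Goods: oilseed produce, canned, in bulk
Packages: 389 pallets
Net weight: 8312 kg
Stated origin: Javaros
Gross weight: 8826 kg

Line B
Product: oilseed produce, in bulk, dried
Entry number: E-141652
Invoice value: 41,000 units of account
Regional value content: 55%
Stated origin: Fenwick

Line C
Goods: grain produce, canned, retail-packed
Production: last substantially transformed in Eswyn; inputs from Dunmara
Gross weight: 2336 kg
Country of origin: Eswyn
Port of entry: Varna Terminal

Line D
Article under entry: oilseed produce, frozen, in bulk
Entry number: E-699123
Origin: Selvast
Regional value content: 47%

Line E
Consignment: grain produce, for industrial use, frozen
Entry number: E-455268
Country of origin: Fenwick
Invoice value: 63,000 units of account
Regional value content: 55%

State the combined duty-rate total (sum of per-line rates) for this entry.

128%

Line A: oilseed → VII.3; canned → VII.3.2; in bulk → VII.3.2.1. Scheduled 6%. No special measure applies. → 6%.
Line B: oilseed → VII.3; dried → VII.3.3; in bulk → VII.3.3.2. Scheduled 9%. quota on VII.3.3.2 open → in-quota 8%; Fenwick agreement on VII.3.3.1: VII.3.3.2 not covered. → 8%.
Line C: grain → VII.1; canned → VII.1.3; retail-packed → VII.1.3.2. Scheduled 28%. Eswyn agreement on VII.2.2.1: VII.1.3.2 not covered. → 28%.
Line D: oilseed → VII.3; frozen → VII.3.4; in bulk → VII.3.4.2. Scheduled 15%. Selvast agreement on VII.3.4: RVC < 60%. → 15%.
Line E: grain → VII.1; frozen → VII.1.1; for industrial use → VII.1.1.2. Scheduled 29%. Fenwick agreement on VII.3.3.1: VII.1.1.2 not covered; anti-dumping (Fenwick, VII.1.1): +42%; total 29% + 42% = 71%. → 71%.
Sum: 6% + 8% + 28% + 15% + 71% = 128%.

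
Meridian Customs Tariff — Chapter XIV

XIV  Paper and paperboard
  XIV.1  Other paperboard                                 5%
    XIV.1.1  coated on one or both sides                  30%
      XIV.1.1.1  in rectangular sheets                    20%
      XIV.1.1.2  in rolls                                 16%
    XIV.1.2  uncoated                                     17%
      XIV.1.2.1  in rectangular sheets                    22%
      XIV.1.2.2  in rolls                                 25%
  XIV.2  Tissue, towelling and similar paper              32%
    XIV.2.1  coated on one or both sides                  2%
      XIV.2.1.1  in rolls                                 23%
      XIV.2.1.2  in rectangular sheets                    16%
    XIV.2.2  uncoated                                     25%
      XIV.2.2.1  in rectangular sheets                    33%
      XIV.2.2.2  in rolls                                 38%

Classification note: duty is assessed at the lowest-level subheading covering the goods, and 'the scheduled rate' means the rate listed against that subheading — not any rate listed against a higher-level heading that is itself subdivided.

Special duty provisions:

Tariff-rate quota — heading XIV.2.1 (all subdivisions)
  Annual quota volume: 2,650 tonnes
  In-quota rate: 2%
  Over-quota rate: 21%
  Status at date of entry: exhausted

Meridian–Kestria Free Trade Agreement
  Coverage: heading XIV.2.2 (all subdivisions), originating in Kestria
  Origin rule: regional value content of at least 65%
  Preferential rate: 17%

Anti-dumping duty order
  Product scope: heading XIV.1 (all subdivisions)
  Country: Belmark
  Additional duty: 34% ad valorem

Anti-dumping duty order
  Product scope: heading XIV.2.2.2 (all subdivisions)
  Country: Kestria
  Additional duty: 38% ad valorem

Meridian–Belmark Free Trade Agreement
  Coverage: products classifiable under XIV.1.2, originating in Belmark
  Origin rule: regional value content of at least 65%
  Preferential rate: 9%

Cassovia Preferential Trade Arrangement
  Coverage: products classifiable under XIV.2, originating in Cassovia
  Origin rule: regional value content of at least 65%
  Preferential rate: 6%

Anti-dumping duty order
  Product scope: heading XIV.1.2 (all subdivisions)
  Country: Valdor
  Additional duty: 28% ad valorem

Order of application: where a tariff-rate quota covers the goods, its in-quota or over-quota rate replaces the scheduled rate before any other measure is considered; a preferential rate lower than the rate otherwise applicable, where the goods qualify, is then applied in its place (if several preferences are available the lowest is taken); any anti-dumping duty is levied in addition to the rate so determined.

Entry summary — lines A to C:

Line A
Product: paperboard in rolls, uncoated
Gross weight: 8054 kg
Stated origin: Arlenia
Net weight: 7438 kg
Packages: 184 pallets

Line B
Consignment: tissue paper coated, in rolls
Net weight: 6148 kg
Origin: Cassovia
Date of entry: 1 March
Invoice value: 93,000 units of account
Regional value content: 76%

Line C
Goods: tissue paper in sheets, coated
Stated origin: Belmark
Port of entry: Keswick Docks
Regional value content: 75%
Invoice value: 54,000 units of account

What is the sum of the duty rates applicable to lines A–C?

Line A: paperboard → XIV.1; uncoated → XIV.1.2; in rolls → XIV.1.2.2. Scheduled 25%. No special measure applies. → 25%.
Line B: tissue paper → XIV.2; coated → XIV.2.1; in rolls → XIV.2.1.1. Scheduled 23%. quota on XIV.2.1 exhausted → over-quota 21%; Cassovia agreement on XIV.2: RVC ≥ 65% → 6% available; preferential 6%. → 6%.
Line C: tissue paper → XIV.2; coated → XIV.2.1; in sheets → XIV.2.1.2. Scheduled 16%. quota on XIV.2.1 exhausted → over-quota 21%; Belmark agreement on XIV.1.2: XIV.2.1.2 not covered. → 21%.
Sum: 25% + 6% + 21% = 52%.

52%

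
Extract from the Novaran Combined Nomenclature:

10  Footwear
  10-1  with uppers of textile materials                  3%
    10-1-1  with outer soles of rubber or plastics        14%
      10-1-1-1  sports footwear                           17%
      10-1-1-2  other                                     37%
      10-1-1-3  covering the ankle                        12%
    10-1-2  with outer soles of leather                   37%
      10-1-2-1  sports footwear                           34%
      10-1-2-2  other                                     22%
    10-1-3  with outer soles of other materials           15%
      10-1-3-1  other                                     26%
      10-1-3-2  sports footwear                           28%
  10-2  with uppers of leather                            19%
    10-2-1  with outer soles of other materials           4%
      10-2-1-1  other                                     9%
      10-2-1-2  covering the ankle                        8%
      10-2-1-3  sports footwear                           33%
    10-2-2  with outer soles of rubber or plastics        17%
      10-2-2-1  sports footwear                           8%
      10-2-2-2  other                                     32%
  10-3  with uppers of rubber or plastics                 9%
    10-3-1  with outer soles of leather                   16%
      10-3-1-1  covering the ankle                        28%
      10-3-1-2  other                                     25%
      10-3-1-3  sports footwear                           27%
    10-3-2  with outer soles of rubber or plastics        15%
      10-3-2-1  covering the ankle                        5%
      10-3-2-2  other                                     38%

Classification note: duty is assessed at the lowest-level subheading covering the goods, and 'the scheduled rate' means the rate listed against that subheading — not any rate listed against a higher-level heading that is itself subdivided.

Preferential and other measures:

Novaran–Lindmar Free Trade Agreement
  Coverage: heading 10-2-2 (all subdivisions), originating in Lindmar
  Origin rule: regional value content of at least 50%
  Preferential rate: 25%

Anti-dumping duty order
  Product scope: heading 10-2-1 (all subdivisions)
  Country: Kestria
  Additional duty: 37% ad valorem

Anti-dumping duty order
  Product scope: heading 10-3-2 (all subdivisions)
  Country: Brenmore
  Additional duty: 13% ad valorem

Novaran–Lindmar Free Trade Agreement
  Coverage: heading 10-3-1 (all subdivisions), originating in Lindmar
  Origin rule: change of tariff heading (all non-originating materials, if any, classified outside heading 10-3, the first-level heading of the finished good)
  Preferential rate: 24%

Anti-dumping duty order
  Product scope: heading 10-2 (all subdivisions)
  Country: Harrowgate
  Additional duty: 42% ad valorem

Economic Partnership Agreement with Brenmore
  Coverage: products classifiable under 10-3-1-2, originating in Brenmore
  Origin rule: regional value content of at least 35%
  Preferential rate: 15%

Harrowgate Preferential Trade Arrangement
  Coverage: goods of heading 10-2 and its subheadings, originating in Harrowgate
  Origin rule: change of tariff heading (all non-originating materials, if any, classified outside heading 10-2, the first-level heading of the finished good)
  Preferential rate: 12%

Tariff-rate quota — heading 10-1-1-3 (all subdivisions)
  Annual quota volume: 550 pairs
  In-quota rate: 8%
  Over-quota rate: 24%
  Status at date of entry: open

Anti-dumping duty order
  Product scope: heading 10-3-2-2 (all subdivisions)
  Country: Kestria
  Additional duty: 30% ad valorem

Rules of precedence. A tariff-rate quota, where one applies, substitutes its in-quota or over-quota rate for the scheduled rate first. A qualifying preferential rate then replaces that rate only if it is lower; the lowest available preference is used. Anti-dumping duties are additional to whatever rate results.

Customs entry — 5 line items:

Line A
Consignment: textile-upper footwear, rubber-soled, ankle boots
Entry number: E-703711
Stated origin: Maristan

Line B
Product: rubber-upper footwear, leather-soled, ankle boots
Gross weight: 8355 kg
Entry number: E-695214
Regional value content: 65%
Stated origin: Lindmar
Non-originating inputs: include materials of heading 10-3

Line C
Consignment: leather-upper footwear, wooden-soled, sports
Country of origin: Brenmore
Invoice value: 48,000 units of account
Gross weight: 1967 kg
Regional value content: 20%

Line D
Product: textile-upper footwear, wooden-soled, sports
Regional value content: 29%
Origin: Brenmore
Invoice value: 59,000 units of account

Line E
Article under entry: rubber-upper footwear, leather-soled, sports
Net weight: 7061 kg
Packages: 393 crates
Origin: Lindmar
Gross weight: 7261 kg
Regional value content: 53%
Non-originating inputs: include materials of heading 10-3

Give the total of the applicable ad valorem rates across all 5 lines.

124%

Line A: textile-upper → 10-1; rubber-soled → 10-1-1; ankle boots → 10-1-1-3. Scheduled 12%. quota on 10-1-1-3 open → in-quota 8%. → 8%.
Line B: rubber-upper → 10-3; leather-soled → 10-3-1; ankle boots → 10-3-1-1. Scheduled 28%. Lindmar agreement on 10-2-2: 10-3-1-1 not covered; Lindmar agreement on 10-3-1: CTH not met. → 28%.
Line C: leather-upper → 10-2; wooden-soled → 10-2-1; sports → 10-2-1-3. Scheduled 33%. Brenmore agreement on 10-3-1-2: 10-2-1-3 not covered. → 33%.
Line D: textile-upper → 10-1; wooden-soled → 10-1-3; sports → 10-1-3-2. Scheduled 28%. Brenmore agreement on 10-3-1-2: 10-1-3-2 not covered. → 28%.
Line E: rubber-upper → 10-3; leather-soled → 10-3-1; sports → 10-3-1-3. Scheduled 27%. Lindmar agreement on 10-2-2: 10-3-1-3 not covered; Lindmar agreement on 10-3-1: CTH not met. → 27%.
Sum: 8% + 28% + 33% + 28% + 27% = 124%.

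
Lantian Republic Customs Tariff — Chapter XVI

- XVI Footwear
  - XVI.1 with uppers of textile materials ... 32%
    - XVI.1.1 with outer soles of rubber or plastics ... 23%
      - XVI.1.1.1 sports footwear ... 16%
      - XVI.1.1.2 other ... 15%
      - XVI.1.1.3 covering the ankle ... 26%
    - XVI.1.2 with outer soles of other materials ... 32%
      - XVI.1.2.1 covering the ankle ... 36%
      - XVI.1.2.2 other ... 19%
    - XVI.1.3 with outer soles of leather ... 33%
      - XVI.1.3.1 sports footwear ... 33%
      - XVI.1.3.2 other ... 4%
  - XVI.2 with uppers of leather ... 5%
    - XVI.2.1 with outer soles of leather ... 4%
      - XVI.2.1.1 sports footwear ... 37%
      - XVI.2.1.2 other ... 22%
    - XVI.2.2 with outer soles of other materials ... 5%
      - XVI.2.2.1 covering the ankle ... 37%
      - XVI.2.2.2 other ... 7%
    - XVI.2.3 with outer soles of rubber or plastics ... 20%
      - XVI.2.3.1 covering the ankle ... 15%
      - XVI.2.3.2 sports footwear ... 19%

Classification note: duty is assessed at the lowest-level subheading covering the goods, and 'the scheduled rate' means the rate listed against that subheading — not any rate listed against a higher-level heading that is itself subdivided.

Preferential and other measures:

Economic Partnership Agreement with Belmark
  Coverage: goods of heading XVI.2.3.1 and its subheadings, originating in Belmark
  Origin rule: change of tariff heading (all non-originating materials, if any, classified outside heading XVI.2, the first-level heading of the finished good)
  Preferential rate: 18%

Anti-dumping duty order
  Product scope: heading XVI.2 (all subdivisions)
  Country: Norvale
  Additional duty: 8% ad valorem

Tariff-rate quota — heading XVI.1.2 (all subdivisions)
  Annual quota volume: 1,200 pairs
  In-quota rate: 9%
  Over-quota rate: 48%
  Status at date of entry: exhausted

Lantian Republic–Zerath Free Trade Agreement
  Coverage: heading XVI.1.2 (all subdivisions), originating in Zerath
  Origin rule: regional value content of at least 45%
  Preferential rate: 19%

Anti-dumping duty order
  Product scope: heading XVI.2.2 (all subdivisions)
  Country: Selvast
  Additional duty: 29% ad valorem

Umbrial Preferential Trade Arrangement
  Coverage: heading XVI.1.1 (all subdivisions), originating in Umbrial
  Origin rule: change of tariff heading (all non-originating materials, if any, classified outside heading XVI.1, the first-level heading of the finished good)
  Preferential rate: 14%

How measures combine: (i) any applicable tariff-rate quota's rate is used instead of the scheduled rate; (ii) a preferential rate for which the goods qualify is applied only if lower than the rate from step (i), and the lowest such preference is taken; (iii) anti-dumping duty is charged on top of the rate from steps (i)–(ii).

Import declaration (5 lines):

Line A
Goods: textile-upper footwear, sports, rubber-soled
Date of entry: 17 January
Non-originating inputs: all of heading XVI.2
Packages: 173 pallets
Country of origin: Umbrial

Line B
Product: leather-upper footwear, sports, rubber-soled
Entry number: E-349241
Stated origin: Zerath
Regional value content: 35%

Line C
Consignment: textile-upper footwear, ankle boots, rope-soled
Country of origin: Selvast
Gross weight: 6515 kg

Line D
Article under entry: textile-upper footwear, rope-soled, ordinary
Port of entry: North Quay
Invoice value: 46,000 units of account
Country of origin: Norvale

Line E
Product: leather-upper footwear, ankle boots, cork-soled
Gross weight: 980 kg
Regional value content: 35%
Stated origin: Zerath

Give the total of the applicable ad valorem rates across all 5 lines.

Line A: textile-upper → XVI.1; rubber-soled → XVI.1.1; sports → XVI.1.1.1. Scheduled 16%. Umbrial agreement on XVI.1.1: CTH met → 14% available; preferential 14%. → 14%.
Line B: leather-upper → XVI.2; rubber-soled → XVI.2.3; sports → XVI.2.3.2. Scheduled 19%. Zerath agreement on XVI.1.2: XVI.2.3.2 not covered. → 19%.
Line C: textile-upper → XVI.1; rope-soled → XVI.1.2; ankle boots → XVI.1.2.1. Scheduled 36%. quota on XVI.1.2 exhausted → over-quota 48%. → 48%.
Line D: textile-upper → XVI.1; rope-soled → XVI.1.2; ordinary → XVI.1.2.2. Scheduled 19%. quota on XVI.1.2 exhausted → over-quota 48%. → 48%.
Line E: leather-upper → XVI.2; cork-soled → XVI.2.2; ankle boots → XVI.2.2.1. Scheduled 37%. Zerath agreement on XVI.1.2: XVI.2.2.1 not covered. → 37%.
Sum: 14% + 19% + 48% + 48% + 37% = 166%.

166%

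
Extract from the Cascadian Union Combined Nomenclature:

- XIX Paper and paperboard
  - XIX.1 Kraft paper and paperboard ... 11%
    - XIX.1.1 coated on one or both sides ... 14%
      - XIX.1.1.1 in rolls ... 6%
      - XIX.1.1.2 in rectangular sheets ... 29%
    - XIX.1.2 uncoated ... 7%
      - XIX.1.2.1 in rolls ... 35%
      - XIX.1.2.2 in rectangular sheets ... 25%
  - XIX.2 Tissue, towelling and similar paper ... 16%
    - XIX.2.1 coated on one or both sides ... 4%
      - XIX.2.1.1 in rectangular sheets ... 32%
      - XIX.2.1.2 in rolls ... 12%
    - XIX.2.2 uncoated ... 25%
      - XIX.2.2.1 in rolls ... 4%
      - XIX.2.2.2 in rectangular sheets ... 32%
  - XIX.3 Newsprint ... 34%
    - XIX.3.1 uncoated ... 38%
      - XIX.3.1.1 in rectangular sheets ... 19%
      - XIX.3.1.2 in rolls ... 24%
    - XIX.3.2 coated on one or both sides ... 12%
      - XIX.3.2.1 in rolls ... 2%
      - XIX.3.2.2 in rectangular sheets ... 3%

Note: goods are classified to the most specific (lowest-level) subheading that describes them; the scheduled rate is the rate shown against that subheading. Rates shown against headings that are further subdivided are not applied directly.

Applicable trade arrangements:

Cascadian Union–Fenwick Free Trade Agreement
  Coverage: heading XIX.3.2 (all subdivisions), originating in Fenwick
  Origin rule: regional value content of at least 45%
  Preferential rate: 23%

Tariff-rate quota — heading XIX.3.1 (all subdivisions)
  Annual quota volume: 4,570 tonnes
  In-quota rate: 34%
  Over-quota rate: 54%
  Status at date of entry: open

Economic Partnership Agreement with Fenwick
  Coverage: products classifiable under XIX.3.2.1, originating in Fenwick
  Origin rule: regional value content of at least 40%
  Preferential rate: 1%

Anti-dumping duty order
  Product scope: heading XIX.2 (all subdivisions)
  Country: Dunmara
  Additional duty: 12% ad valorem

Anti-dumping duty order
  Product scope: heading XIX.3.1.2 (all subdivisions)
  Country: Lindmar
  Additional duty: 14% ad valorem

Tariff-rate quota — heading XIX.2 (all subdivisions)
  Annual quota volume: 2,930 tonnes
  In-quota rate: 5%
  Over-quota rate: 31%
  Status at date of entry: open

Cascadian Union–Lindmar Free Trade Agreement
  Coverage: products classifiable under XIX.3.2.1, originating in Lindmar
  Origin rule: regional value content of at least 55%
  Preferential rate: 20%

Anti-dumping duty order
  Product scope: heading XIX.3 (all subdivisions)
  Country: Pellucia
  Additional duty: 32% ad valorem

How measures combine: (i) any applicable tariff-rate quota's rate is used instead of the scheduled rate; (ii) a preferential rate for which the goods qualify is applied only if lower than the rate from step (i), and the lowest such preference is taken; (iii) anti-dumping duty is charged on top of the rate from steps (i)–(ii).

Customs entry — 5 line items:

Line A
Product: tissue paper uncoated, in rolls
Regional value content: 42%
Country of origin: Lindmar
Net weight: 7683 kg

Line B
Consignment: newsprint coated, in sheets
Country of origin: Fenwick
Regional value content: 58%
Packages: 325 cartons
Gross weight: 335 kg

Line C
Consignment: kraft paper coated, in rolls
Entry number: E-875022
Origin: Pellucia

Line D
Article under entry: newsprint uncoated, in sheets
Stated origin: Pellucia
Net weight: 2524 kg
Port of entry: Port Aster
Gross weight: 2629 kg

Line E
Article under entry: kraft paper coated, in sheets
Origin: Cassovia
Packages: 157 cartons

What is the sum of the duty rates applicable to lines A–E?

Line A: tissue paper → XIX.2; uncoated → XIX.2.2; in rolls → XIX.2.2.1. Scheduled 4%. quota on XIX.2 open → in-quota 5%; Lindmar agreement on XIX.3.2.1: XIX.2.2.1 not covered. → 5%.
Line B: newsprint → XIX.3; coated → XIX.3.2; in sheets → XIX.3.2.2. Scheduled 3%. Fenwick agreement on XIX.3.2: RVC ≥ 45% → 23% available; Fenwick agreement on XIX.3.2.1: XIX.3.2.2 not covered; preference 23% not lower than 3% → no reduction. → 3%.
Line C: kraft paper → XIX.1; coated → XIX.1.1; in rolls → XIX.1.1.1. Scheduled 6%. No special measure applies. → 6%.
Line D: newsprint → XIX.3; uncoated → XIX.3.1; in sheets → XIX.3.1.1. Scheduled 19%. quota on XIX.3.1 open → in-quota 34%; anti-dumping (Pellucia, XIX.3): +32%; total 34% + 32% = 66%. → 66%.
Line E: kraft paper → XIX.1; coated → XIX.1.1; in sheets → XIX.1.1.2. Scheduled 29%. No special measure applies. → 29%.
Sum: 5% + 3% + 6% + 66% + 29% = 109%.

109%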